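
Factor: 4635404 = 2^2*79^1*14669^1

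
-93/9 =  - 31/3 = -10.33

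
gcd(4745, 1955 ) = 5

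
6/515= 6/515 = 0.01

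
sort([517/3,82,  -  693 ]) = [ - 693,82,517/3 ]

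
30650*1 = 30650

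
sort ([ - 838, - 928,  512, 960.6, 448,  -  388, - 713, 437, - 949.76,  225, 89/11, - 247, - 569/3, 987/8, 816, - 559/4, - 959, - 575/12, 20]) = [ - 959,  -  949.76, - 928, - 838,  -  713, - 388, - 247, - 569/3,- 559/4, - 575/12,89/11,20,987/8, 225 , 437,448, 512, 816, 960.6] 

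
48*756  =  36288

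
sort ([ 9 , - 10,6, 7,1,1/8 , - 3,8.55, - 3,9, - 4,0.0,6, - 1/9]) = [ - 10, - 4, - 3 , - 3, - 1/9 , 0.0,1/8,1,6,6,7,8.55,  9, 9]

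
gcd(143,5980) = 13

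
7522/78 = 3761/39 = 96.44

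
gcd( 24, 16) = 8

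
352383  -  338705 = 13678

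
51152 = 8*6394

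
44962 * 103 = 4631086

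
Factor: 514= 2^1 *257^1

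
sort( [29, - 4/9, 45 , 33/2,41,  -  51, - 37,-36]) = [-51, -37, - 36, - 4/9, 33/2, 29,41 , 45]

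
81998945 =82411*995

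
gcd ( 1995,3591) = 399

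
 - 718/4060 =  - 1 + 1671/2030  =  - 0.18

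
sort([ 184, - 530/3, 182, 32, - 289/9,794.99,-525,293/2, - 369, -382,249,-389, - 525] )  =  [  -  525, - 525,-389,-382, - 369, - 530/3 ,-289/9, 32, 293/2,182 , 184, 249,794.99]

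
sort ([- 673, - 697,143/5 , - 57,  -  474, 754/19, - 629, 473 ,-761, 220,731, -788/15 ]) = [ - 761, - 697, - 673, - 629,  -  474,- 57, - 788/15, 143/5,754/19,220,  473, 731]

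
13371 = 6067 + 7304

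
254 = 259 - 5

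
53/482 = 53/482= 0.11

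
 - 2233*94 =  - 209902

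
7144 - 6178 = 966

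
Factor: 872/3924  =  2^1*3^( - 2) = 2/9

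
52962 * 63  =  3336606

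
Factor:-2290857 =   -  3^1*763619^1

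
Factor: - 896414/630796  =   - 2^ (-1)*179^( - 1 )*881^ (  -  1)*448207^1 = - 448207/315398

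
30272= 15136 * 2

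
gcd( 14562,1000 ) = 2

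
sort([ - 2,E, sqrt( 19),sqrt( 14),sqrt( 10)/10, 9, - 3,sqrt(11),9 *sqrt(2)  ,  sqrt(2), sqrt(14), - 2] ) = [ - 3, - 2, - 2, sqrt( 10)/10, sqrt( 2),E, sqrt(11 ),sqrt(14),sqrt(14), sqrt(19),9, 9*sqrt(2)]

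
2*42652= 85304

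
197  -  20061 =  - 19864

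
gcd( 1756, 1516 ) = 4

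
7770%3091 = 1588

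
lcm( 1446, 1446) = 1446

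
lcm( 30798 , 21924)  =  1293516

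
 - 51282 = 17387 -68669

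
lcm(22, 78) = 858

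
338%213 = 125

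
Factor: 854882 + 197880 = 1052762 =2^1*526381^1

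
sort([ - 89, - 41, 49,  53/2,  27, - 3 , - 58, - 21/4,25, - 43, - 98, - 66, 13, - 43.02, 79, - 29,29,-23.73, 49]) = [ - 98, - 89, - 66 ,-58,  -  43.02, - 43, - 41, - 29,-23.73, - 21/4,  -  3, 13,25, 53/2, 27,29,49, 49 , 79 ]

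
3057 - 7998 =-4941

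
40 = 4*10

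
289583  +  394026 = 683609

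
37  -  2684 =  - 2647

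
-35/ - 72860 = 7/14572  =  0.00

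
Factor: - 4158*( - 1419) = 2^1*3^4*7^1*11^2*43^1 = 5900202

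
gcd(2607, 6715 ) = 79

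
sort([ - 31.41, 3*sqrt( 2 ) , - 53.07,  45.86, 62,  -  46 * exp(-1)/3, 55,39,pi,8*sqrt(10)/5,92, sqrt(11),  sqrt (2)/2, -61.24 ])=[ - 61.24, - 53.07, - 31.41,-46 *exp (- 1 ) /3,sqrt( 2)/2 , pi,sqrt(11), 3*sqrt (2 ), 8*  sqrt( 10 ) /5,39,45.86, 55, 62,92]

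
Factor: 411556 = 2^2 * 31^1*3319^1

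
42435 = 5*8487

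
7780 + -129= 7651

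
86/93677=86/93677 = 0.00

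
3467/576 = 6+11/576 = 6.02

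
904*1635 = 1478040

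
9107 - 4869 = 4238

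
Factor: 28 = 2^2 * 7^1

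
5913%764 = 565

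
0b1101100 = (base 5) 413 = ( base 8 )154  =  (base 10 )108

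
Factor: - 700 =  - 2^2 * 5^2*7^1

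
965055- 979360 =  - 14305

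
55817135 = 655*85217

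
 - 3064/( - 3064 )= 1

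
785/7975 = 157/1595 = 0.10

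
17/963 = 17/963 = 0.02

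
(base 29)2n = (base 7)144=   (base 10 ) 81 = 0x51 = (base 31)2j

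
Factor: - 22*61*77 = - 103334 = - 2^1*7^1 * 11^2*61^1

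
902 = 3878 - 2976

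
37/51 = 37/51 = 0.73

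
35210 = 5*7042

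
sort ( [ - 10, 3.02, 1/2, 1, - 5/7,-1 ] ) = [- 10,-1, - 5/7, 1/2,1,3.02]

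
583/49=583/49 = 11.90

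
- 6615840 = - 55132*120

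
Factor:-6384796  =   - 2^2*11^1*145109^1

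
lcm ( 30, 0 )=0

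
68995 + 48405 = 117400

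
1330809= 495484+835325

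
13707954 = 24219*566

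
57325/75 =764 +1/3 = 764.33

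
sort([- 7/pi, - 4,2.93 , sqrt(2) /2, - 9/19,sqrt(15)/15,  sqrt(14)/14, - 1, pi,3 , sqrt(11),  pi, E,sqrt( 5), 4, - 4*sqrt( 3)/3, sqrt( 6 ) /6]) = [ - 4, - 4*sqrt(3)/3, - 7/pi, - 1,-9/19, sqrt( 15)/15 , sqrt ( 14)/14,sqrt( 6) /6,sqrt( 2 )/2 , sqrt(5), E,2.93, 3,pi,pi, sqrt( 11 ), 4] 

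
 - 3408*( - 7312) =24919296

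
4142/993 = 4142/993 = 4.17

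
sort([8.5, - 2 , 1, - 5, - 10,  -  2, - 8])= [- 10 ,-8, - 5,  -  2, - 2 , 1 , 8.5 ] 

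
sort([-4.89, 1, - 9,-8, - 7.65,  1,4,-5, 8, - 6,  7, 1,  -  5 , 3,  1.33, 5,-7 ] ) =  [  -  9 ,-8, - 7.65,-7, - 6, - 5, - 5,  -  4.89, 1, 1, 1,1.33 , 3, 4,5, 7 , 8 ] 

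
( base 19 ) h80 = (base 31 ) 6gr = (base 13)2b2a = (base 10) 6289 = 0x1891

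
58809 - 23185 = 35624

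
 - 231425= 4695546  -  4926971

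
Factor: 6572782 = 2^1*3286391^1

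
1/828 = 1/828 = 0.00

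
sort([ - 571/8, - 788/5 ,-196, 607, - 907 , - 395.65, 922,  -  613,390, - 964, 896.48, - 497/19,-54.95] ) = [ - 964,-907,-613, - 395.65, - 196, - 788/5 , - 571/8,-54.95, - 497/19,390,607, 896.48, 922]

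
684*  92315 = 63143460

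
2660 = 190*14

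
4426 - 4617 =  - 191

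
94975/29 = 3275= 3275.00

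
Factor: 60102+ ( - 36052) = 24050 = 2^1*5^2*13^1*37^1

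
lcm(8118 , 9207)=754974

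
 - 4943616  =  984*( - 5024) 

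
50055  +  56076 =106131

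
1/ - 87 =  - 1 + 86/87=- 0.01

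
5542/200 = 27  +  71/100 = 27.71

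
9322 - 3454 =5868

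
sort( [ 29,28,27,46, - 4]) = [ - 4, 27,28, 29, 46]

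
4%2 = 0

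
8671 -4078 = 4593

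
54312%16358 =5238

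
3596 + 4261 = 7857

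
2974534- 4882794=-1908260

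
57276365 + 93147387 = 150423752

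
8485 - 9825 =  - 1340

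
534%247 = 40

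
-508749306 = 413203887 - 921953193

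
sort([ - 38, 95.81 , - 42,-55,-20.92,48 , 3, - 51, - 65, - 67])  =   [-67, - 65, - 55, -51 , - 42, - 38, - 20.92 , 3,  48,95.81 ] 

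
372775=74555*5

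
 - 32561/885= - 37 + 184/885 = - 36.79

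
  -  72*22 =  - 1584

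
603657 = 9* 67073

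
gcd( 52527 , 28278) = 3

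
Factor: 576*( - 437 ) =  - 251712 = - 2^6*3^2*19^1*23^1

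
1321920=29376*45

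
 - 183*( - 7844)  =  1435452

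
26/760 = 13/380 = 0.03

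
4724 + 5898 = 10622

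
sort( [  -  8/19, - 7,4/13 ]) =[ - 7, -8/19, 4/13]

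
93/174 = 31/58= 0.53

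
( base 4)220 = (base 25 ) 1F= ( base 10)40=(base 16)28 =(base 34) 16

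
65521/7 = 65521/7 = 9360.14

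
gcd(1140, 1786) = 38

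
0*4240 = 0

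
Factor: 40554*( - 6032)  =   - 244621728=- 2^5*3^3 * 13^1*29^1 * 751^1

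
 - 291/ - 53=291/53 = 5.49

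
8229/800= 8229/800 = 10.29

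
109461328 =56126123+53335205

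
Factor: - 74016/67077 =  - 2^5 * 29^( - 1) = - 32/29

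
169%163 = 6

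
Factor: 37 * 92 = 3404 = 2^2* 23^1 *37^1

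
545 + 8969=9514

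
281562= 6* 46927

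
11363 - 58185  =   - 46822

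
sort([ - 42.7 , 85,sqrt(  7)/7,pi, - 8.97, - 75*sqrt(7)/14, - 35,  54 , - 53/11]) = [ - 42.7, - 35, - 75*sqrt( 7)/14 ,  -  8.97, - 53/11, sqrt(7)/7 , pi, 54,85 ] 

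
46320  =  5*9264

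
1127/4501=161/643 = 0.25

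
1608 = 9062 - 7454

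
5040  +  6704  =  11744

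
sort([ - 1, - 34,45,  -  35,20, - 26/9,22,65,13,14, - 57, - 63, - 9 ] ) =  [ - 63, - 57 , - 35, - 34 , -9, - 26/9 ,- 1,13,  14,20,22, 45,65 ] 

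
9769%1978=1857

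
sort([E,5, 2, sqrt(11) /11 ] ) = [sqrt(11)/11, 2,E  ,  5]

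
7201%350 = 201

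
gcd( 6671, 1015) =7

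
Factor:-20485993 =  - 11^1 * 491^1*3793^1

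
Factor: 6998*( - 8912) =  - 2^5*557^1*3499^1 =- 62366176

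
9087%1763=272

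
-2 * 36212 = - 72424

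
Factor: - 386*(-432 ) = 2^5*3^3*193^1 = 166752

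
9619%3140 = 199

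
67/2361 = 67/2361=0.03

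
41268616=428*96422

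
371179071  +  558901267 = 930080338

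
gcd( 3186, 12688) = 2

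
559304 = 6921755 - 6362451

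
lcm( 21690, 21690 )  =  21690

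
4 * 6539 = 26156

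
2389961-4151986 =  - 1762025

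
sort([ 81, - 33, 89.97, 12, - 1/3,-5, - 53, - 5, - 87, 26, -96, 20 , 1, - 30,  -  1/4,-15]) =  [-96, - 87, - 53, - 33,-30,  -  15, -5,-5,  -  1/3,  -  1/4 , 1, 12 , 20, 26,  81 , 89.97] 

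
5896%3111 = 2785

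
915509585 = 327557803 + 587951782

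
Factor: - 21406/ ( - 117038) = 7^1*11^1*421^( - 1 ) = 77/421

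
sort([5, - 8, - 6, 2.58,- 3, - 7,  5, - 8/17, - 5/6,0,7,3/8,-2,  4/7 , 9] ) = [ - 8, - 7, - 6, - 3,-2, - 5/6 , - 8/17,  0,  3/8,4/7,2.58 , 5, 5, 7 , 9 ] 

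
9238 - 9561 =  - 323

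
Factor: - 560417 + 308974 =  - 251443 = -251443^1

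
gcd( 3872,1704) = 8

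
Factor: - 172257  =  -3^1*67^1*857^1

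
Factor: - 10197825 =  - 3^1*5^2*11^1*47^1*263^1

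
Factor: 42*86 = 2^2 * 3^1*7^1*  43^1 =3612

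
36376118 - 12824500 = 23551618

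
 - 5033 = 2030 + -7063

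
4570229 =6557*697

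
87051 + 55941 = 142992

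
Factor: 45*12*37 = 2^2 *3^3*5^1*37^1 = 19980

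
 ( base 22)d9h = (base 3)22221000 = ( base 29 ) 7LB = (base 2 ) 1100101101011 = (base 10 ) 6507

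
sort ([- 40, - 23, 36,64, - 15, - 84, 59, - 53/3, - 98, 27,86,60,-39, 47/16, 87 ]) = [  -  98, - 84, - 40, - 39, - 23, - 53/3,-15, 47/16, 27,36, 59,  60,64, 86, 87 ] 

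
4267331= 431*9901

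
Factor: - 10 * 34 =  - 340 = - 2^2*5^1*17^1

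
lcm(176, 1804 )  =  7216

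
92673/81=10297/9 = 1144.11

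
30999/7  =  30999/7 =4428.43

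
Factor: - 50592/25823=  - 2^5*3^1*7^(-2) = - 96/49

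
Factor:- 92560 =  - 2^4*5^1 *13^1*89^1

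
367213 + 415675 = 782888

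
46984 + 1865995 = 1912979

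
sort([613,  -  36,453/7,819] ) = [ - 36,453/7, 613, 819]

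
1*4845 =4845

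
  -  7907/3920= - 7907/3920 = -2.02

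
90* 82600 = 7434000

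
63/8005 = 63/8005 = 0.01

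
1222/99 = 1222/99 = 12.34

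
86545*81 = 7010145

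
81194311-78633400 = 2560911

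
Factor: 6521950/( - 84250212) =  - 3260975/42125106= - 2^( - 1)*3^( - 1)*5^2*347^( - 1 )*20233^( - 1 )*130439^1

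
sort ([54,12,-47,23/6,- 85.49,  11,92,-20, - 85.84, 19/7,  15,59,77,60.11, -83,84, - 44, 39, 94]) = [ - 85.84,-85.49, - 83, -47, - 44,-20, 19/7, 23/6,11, 12,15, 39,  54,59, 60.11, 77, 84, 92,94 ]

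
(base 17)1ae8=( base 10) 8049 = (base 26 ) bnf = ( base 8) 17561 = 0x1F71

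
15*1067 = 16005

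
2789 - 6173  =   - 3384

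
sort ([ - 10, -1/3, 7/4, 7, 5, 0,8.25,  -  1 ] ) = [ - 10, - 1, - 1/3, 0, 7/4,5, 7,8.25]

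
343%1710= 343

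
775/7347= 25/237   =  0.11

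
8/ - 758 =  - 1+375/379 = -0.01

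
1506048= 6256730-4750682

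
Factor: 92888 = 2^3*17^1 * 683^1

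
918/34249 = 918/34249 =0.03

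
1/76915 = 1/76915 = 0.00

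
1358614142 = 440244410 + 918369732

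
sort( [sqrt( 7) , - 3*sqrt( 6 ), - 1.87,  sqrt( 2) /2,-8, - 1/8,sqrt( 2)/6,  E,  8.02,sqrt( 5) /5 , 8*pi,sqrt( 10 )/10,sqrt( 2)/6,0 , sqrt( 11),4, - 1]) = [ - 8,-3* sqrt( 6),- 1.87, - 1, - 1/8,0,sqrt( 2 ) /6,sqrt(2) /6,sqrt( 10) /10, sqrt(5 )/5,sqrt( 2) /2,sqrt ( 7), E, sqrt( 11 ), 4,8.02, 8*pi ] 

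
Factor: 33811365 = 3^1*5^1*7^1*322013^1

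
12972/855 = 4324/285=15.17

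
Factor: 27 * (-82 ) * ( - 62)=2^2*3^3*31^1*41^1 = 137268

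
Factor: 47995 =5^1*29^1*331^1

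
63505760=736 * 86285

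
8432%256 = 240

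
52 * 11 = 572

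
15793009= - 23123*( - 683) 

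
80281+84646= 164927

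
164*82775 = 13575100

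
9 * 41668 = 375012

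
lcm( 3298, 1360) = 131920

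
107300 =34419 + 72881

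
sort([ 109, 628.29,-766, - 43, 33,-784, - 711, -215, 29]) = [  -  784,-766, - 711 , - 215, - 43,29,33, 109, 628.29]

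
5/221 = 5/221=   0.02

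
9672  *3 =29016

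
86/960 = 43/480 = 0.09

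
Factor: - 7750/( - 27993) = 250/903  =  2^1*3^(-1)*5^3*7^( - 1) * 43^(-1) 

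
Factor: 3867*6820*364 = 9599750160 = 2^4 * 3^1*5^1*7^1 * 11^1*13^1*31^1 * 1289^1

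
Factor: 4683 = 3^1*7^1*223^1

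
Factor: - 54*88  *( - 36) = 171072 =2^6*3^5* 11^1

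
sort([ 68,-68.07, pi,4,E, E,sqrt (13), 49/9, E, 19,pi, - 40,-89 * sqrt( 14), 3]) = [ - 89*sqrt( 14 )  ,-68.07,- 40,  E, E , E, 3,pi , pi, sqrt(13),4,  49/9,  19,68]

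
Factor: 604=2^2 * 151^1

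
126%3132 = 126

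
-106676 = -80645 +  - 26031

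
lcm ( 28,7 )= 28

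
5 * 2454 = 12270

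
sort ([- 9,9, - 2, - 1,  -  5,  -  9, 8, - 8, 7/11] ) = [ - 9, - 9, - 8,  -  5, - 2 ,-1, 7/11, 8,9]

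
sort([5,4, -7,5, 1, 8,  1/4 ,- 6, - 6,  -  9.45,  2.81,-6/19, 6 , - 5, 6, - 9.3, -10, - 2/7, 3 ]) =[-10, - 9.45 , - 9.3, - 7 , - 6 , - 6, - 5, - 6/19, - 2/7, 1/4, 1, 2.81,3 , 4,5,  5,6, 6, 8 ]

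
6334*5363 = 33969242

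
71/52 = 71/52=1.37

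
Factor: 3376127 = 101^1 * 33427^1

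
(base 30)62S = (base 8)12560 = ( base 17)11GE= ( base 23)a8e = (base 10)5488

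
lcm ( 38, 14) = 266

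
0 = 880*0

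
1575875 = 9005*175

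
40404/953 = 40404/953=42.40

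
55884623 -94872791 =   -  38988168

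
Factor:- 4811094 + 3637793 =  - 1173301^1 = -1173301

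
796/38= 20 + 18/19 = 20.95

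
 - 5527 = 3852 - 9379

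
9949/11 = 904 + 5/11 =904.45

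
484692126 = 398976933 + 85715193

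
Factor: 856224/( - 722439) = -2^5*3^( - 3 )= - 32/27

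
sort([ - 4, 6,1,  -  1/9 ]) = [ - 4, - 1/9,1,6]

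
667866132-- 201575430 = 869441562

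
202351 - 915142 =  - 712791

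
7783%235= 28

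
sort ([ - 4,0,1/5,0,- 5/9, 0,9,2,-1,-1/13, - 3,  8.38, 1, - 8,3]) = [ - 8, - 4,-3,  -  1, - 5/9,-1/13,0 , 0,0,1/5,1 , 2,3,8.38, 9]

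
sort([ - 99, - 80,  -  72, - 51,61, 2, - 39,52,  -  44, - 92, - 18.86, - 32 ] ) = [ - 99, - 92, - 80,-72,- 51, - 44, - 39, - 32, - 18.86, 2 , 52 , 61]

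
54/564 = 9/94 = 0.10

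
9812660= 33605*292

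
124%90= 34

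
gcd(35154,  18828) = 18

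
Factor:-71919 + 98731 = 2^2 *6703^1 = 26812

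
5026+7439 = 12465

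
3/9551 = 3/9551 = 0.00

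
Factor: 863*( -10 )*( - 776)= 2^4 * 5^1 * 97^1*863^1 = 6696880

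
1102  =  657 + 445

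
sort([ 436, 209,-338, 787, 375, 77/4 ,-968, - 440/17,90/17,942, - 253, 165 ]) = [ - 968, - 338,-253, -440/17,90/17,77/4,165,209,375,436,787,942]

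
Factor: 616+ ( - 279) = 337 = 337^1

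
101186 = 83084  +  18102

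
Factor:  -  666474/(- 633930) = 5^ ( - 1 )*11^( - 1)*17^(-1)*983^1 = 983/935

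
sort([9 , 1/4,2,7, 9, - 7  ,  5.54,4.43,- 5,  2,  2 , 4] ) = [-7,- 5,1/4,  2, 2,  2, 4,  4.43,  5.54,7,9, 9 ]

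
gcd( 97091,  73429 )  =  1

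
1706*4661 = 7951666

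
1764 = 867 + 897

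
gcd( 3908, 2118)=2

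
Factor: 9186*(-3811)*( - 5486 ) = 2^2*3^1*13^1*37^1*103^1*211^1*1531^1 = 192053043156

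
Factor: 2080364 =2^2*11^1*13^1*3637^1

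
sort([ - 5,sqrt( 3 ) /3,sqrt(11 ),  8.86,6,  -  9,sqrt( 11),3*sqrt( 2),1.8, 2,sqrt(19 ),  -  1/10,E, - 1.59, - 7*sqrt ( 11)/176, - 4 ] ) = [ - 9, - 5, - 4, - 1.59, - 7*sqrt(11 ) /176, - 1/10 , sqrt(3 ) /3, 1.8,2, E,sqrt( 11),sqrt(11),3*sqrt( 2),sqrt(19),6,8.86]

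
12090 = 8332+3758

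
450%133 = 51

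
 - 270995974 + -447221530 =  - 718217504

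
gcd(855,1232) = 1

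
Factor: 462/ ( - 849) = - 2^1*7^1*11^1*283^( - 1 )=- 154/283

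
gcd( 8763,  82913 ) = 1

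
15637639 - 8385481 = 7252158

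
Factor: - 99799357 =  - 7^1*79^1*251^1*719^1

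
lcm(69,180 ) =4140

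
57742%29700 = 28042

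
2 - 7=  - 5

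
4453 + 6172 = 10625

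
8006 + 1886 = 9892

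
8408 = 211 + 8197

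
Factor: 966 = 2^1 * 3^1*7^1 * 23^1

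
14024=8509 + 5515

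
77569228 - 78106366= - 537138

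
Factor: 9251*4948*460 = 21056016080= 2^4*5^1*11^1*23^1*29^2*1237^1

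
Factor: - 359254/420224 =-383/448 = - 2^(-6)*7^( - 1 )*383^1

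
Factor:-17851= - 17851^1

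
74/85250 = 37/42625 = 0.00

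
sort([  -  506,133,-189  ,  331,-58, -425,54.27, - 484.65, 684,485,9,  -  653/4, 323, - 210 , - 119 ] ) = [ - 506, - 484.65,  -  425, - 210, - 189, - 653/4, - 119, - 58, 9,  54.27,  133, 323, 331, 485, 684]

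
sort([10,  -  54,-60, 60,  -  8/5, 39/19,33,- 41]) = [ - 60 ,  -  54, - 41, - 8/5,39/19,10, 33,  60 ] 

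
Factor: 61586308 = 2^2*7^1*17^1*109^1*1187^1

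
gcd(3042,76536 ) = 18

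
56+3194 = 3250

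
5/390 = 1/78= 0.01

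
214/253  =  214/253 = 0.85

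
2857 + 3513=6370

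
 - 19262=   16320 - 35582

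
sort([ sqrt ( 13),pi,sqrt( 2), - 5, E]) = [ - 5, sqrt(2 ), E , pi,sqrt( 13 ) ]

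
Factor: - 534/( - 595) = 2^1 * 3^1*5^( - 1 )*7^(-1 )*17^( - 1 )*89^1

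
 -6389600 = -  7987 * 800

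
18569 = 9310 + 9259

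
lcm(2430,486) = 2430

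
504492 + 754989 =1259481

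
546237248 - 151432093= 394805155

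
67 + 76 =143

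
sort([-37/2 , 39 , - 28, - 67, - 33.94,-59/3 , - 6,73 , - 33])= [  -  67, - 33.94,-33, - 28, - 59/3, - 37/2 , - 6  ,  39, 73] 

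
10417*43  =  447931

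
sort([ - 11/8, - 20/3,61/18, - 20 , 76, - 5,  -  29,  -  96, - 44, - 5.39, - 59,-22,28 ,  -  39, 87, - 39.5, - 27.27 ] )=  [  -  96, - 59, - 44, - 39.5,-39, - 29 , - 27.27, - 22, - 20, - 20/3, - 5.39,-5 , - 11/8,61/18,28,76,  87 ]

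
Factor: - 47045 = - 5^1*97^2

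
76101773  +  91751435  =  167853208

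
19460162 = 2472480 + 16987682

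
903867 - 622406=281461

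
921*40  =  36840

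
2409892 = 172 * 14011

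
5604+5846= 11450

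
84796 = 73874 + 10922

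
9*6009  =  54081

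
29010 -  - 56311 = 85321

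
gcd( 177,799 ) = 1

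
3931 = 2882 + 1049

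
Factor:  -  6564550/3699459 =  - 2^1*  3^( - 3 )*5^2*17^1*181^(-1)*757^ ( -1)*7723^1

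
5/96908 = 5/96908 = 0.00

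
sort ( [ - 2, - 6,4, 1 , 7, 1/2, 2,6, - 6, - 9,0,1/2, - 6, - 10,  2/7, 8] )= [- 10, - 9, - 6, - 6  ,-6,  -  2,0, 2/7, 1/2, 1/2,1, 2 , 4,6,  7,8]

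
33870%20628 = 13242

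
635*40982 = 26023570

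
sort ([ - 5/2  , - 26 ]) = [ - 26, - 5/2 ]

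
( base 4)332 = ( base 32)1U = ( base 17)3B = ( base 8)76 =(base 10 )62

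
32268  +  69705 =101973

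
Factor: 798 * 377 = 300846  =  2^1 * 3^1*7^1*13^1*19^1*29^1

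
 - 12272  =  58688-70960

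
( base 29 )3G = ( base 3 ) 10211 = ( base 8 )147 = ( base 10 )103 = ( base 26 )3P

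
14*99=1386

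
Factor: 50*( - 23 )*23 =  - 26450 = - 2^1 *5^2*23^2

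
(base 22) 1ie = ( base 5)12034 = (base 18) 2DC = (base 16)37e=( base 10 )894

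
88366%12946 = 10690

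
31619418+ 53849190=85468608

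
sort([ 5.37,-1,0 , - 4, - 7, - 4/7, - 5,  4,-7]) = [ - 7, - 7, - 5, - 4, - 1,  -  4/7,0 , 4,5.37 ]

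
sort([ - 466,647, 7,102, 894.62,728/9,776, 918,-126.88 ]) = [ - 466, - 126.88,7,728/9, 102, 647, 776, 894.62, 918]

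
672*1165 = 782880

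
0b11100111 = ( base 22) ab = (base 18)cf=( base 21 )b0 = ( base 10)231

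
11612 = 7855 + 3757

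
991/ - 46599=  -  1 + 45608/46599  =  - 0.02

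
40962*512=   20972544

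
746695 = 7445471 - 6698776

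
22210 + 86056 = 108266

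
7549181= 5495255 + 2053926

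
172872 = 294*588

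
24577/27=24577/27 = 910.26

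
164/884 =41/221 = 0.19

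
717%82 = 61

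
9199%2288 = 47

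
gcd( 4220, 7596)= 844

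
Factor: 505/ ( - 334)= - 2^(  -  1)*5^1*101^1*167^( -1)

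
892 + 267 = 1159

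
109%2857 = 109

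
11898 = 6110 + 5788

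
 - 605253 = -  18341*33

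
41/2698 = 41/2698 = 0.02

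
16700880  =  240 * 69587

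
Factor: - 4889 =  - 4889^1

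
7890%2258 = 1116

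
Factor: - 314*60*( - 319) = 2^3*3^1 * 5^1*11^1*29^1*157^1= 6009960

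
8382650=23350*359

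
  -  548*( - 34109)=18691732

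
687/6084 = 229/2028 = 0.11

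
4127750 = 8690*475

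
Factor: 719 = 719^1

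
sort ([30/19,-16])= [ - 16, 30/19]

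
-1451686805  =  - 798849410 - 652837395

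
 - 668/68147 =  -668/68147= - 0.01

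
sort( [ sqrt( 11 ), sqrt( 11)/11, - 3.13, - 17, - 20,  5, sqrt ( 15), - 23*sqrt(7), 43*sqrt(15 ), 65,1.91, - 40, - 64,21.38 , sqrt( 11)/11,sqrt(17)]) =[ - 64,  -  23*sqrt(7), - 40,-20, - 17, - 3.13, sqrt(11)/11,sqrt(11)/11,1.91,sqrt( 11),sqrt(15),sqrt ( 17 ),5,21.38,65,43*sqrt(15 )] 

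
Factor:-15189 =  - 3^1 * 61^1*83^1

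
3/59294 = 3/59294 = 0.00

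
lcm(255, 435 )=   7395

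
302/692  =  151/346  =  0.44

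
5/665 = 1/133 = 0.01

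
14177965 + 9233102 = 23411067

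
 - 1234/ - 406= 3+8/203   =  3.04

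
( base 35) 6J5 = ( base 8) 17524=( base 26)bmc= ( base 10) 8020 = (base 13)385C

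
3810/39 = 97  +  9/13 = 97.69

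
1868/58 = 934/29 = 32.21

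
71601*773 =55347573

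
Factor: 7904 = 2^5*13^1*19^1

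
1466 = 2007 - 541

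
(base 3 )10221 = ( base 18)5g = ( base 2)1101010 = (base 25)46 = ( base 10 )106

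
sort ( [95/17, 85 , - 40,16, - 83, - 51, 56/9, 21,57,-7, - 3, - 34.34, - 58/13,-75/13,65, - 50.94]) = [ - 83 , - 51,  -  50.94,-40,  -  34.34, - 7, -75/13, - 58/13, - 3,95/17, 56/9,  16,21, 57,65, 85 ] 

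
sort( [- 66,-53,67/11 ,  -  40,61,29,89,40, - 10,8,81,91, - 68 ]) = [ - 68,-66, - 53,-40, - 10,67/11,8,29,40,61 , 81 , 89,91]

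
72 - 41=31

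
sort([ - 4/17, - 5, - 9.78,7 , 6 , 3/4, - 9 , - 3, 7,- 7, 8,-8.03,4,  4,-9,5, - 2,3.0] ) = [ - 9.78, - 9, - 9, - 8.03 ,- 7, - 5 , - 3,  -  2, - 4/17, 3/4 , 3.0,4, 4,5,6,7,7, 8]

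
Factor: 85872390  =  2^1*3^1*5^1*2862413^1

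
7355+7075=14430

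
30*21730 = 651900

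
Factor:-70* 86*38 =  - 228760 = - 2^3*5^1*7^1*19^1* 43^1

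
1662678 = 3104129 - 1441451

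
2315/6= 385 + 5/6 = 385.83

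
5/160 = 1/32 = 0.03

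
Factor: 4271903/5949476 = 2^(-2) * 13^( - 3 ) * 19^1 * 29^1*677^( - 1)* 7753^1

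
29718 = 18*1651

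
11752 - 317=11435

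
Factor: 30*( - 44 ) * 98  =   - 2^4*3^1*5^1*7^2 * 11^1=- 129360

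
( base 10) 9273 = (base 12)5449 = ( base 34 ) 80P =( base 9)13643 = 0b10010000111001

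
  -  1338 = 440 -1778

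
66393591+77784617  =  144178208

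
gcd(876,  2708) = 4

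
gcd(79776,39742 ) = 2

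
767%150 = 17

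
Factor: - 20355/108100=-2^( - 2)*3^1*5^(  -  1)*47^( - 1)*59^1  =  - 177/940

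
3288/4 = 822 =822.00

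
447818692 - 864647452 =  - 416828760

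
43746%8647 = 511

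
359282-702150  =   - 342868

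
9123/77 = 9123/77=118.48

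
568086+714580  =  1282666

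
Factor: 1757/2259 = 3^ ( - 2 )*7^1 =7/9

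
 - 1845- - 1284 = - 561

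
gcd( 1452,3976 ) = 4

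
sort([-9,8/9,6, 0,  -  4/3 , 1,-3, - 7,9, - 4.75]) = [-9, - 7,-4.75,-3,- 4/3, 0,8/9,1, 6, 9]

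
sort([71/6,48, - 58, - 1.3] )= [ - 58, - 1.3, 71/6,48 ] 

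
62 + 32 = 94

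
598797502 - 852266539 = - 253469037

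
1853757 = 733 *2529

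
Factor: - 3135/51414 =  - 2^(-1 ) * 5^1*41^( - 1 )  =  - 5/82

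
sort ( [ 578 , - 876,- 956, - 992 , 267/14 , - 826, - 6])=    [ - 992, -956,- 876,-826, - 6,267/14,578] 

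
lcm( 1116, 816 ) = 75888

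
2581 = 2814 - 233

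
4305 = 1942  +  2363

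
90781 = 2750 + 88031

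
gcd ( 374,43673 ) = 17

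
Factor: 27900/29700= 31/33  =  3^(-1)*11^(-1 )*31^1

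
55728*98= 5461344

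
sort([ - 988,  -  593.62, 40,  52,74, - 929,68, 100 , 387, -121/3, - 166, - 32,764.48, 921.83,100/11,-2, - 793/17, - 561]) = [-988,- 929, - 593.62,-561 , - 166, - 793/17, - 121/3,- 32, - 2,100/11,  40, 52, 68, 74,100,387,764.48,921.83]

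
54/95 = 54/95 = 0.57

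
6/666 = 1/111 = 0.01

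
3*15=45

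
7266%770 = 336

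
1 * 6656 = 6656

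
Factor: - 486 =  - 2^1*3^5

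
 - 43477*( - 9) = 391293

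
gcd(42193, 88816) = 1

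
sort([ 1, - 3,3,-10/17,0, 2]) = [ -3,  -  10/17,0, 1,2,  3]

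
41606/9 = 41606/9 = 4622.89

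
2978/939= 3 + 161/939=3.17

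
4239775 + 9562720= 13802495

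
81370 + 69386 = 150756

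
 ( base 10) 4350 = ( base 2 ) 1000011111110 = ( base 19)C0I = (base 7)15453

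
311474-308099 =3375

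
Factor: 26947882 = 2^1  *  13^1*269^1*3853^1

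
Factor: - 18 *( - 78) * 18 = 25272=2^3 * 3^5 * 13^1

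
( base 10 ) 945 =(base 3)1022000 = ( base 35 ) r0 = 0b1110110001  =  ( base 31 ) uf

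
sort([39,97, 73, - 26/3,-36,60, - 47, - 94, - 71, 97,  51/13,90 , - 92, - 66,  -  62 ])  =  [ - 94, - 92, - 71, - 66,-62, - 47,-36, - 26/3,51/13, 39,60,73 , 90,  97 , 97 ] 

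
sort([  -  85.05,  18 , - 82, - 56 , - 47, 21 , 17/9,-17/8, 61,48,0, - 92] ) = [ - 92, - 85.05, - 82, - 56, - 47, - 17/8,0,17/9, 18,21,48,61] 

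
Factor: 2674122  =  2^1*3^1*11^1*31^1*1307^1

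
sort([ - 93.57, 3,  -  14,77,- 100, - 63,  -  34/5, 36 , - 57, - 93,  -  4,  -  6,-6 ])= [- 100, - 93.57, - 93, - 63, - 57,  -  14, - 34/5,-6, - 6, - 4, 3,  36,77] 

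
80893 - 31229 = 49664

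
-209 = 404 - 613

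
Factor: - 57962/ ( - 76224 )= 2^ ( - 5)*3^(- 1)*73^1= 73/96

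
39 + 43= 82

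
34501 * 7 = 241507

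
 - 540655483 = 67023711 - 607679194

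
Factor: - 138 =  - 2^1 * 3^1*23^1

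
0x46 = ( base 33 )24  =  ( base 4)1012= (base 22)34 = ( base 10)70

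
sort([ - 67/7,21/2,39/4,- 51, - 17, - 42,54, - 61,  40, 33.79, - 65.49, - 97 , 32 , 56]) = [-97, - 65.49, - 61, - 51, - 42, - 17, - 67/7, 39/4,  21/2,32,  33.79 , 40,54 , 56]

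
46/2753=46/2753 = 0.02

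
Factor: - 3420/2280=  - 3/2 = - 2^(-1)*3^1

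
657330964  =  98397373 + 558933591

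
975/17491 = 975/17491 = 0.06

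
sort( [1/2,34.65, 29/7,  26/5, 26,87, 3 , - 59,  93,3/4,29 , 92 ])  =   [ - 59, 1/2,  3/4,3,29/7, 26/5, 26,29,34.65,87 , 92 , 93 ] 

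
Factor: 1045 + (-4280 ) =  - 5^1*647^1 = -3235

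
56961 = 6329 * 9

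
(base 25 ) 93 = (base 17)D7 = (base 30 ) 7I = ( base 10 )228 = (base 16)E4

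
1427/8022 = 1427/8022 = 0.18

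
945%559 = 386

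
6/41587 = 6/41587 = 0.00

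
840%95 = 80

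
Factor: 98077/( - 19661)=-7^1 * 14011^1*19661^(-1)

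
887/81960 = 887/81960   =  0.01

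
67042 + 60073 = 127115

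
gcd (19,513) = 19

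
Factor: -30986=  -  2^1*15493^1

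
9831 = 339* 29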